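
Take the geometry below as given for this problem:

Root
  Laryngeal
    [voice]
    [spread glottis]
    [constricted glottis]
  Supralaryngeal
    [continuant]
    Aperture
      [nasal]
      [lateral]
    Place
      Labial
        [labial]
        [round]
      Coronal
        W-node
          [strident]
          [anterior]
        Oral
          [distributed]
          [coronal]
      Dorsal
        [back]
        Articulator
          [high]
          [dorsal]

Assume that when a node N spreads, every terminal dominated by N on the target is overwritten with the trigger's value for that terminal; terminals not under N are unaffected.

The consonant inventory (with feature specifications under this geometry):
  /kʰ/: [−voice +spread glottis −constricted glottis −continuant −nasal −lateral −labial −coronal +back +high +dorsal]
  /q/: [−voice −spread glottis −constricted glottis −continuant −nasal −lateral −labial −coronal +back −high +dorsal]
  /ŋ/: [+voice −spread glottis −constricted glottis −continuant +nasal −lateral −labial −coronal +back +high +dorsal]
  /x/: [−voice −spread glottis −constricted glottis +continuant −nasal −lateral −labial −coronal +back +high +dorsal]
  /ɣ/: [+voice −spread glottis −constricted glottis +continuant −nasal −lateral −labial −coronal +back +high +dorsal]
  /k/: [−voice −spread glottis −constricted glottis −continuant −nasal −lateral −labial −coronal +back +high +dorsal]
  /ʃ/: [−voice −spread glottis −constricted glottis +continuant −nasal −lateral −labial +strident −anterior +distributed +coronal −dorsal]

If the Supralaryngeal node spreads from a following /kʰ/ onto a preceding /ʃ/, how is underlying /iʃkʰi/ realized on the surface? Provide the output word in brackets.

Terminals under Supralaryngeal in this geometry: [continuant], [nasal], [lateral], [labial], [round], [strident], [anterior], [distributed], [coronal], [back], [high], [dorsal].
The target acquires /kʰ/'s values for everything under Supralaryngeal — [−continuant], [−nasal], [−lateral], [−labial], [−coronal], [+back], [+high], [+dorsal] — while keeping its own [voice], [spread glottis], [constricted glottis].
This feature bundle is that of [k], so /iʃkʰi/ surfaces as [ikkʰi].

[ikkʰi]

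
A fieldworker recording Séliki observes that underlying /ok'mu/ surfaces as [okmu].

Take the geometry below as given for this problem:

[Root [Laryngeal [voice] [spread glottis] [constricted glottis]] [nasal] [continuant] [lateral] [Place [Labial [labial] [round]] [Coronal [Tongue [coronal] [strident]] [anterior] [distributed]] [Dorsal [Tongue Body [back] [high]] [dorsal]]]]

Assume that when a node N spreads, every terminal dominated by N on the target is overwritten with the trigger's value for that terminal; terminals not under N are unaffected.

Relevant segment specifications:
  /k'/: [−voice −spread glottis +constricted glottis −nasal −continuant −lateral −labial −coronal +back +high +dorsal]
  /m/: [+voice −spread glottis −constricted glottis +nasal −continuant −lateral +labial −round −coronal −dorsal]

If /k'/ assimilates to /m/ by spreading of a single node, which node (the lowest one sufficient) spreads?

Feature comparison: [constricted glottis] differs between /k'/ and [k]; the remaining terminals match.
Only a single terminal changes, and /m/ supplies the new value, so [constricted glottis] itself is the minimal spreading constituent.
[voice] — on which /m/ differs from /k'/ — is unchanged, so neither Laryngeal nor anything higher can have spread; the constituent is no larger than [constricted glottis].

[constricted glottis]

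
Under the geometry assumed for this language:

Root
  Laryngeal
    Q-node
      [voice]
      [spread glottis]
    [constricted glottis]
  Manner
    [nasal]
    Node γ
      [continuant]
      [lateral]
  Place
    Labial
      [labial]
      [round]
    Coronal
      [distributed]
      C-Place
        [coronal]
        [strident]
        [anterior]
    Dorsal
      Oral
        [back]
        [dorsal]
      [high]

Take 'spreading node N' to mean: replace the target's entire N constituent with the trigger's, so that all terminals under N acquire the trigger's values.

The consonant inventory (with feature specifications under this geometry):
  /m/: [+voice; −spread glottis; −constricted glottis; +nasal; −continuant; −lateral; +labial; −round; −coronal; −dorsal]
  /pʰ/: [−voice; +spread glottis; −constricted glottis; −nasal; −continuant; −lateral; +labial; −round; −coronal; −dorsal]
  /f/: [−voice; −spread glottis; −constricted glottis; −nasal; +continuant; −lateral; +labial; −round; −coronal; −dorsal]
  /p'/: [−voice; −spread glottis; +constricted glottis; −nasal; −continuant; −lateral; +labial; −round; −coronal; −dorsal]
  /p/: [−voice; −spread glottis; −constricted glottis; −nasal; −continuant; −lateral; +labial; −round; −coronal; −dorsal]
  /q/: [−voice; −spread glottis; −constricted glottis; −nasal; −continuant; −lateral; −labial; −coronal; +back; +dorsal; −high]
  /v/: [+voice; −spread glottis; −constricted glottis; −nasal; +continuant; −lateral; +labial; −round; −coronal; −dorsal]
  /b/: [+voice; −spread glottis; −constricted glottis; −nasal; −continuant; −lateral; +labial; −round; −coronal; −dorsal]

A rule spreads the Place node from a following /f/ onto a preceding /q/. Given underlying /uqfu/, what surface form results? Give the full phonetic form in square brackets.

Terminals under Place in this geometry: [labial], [round], [distributed], [coronal], [strident], [anterior], [back], [dorsal], [high].
After delinking /q/'s Place and linking /f/'s, the affected terminals become [+labial], [−round], [−coronal], [−dorsal]; [voice], [spread glottis], [constricted glottis], … (outside Place) are retained from /q/.
Among the inventory, only /p/ has exactly this specification, giving the surface form [upfu].

[upfu]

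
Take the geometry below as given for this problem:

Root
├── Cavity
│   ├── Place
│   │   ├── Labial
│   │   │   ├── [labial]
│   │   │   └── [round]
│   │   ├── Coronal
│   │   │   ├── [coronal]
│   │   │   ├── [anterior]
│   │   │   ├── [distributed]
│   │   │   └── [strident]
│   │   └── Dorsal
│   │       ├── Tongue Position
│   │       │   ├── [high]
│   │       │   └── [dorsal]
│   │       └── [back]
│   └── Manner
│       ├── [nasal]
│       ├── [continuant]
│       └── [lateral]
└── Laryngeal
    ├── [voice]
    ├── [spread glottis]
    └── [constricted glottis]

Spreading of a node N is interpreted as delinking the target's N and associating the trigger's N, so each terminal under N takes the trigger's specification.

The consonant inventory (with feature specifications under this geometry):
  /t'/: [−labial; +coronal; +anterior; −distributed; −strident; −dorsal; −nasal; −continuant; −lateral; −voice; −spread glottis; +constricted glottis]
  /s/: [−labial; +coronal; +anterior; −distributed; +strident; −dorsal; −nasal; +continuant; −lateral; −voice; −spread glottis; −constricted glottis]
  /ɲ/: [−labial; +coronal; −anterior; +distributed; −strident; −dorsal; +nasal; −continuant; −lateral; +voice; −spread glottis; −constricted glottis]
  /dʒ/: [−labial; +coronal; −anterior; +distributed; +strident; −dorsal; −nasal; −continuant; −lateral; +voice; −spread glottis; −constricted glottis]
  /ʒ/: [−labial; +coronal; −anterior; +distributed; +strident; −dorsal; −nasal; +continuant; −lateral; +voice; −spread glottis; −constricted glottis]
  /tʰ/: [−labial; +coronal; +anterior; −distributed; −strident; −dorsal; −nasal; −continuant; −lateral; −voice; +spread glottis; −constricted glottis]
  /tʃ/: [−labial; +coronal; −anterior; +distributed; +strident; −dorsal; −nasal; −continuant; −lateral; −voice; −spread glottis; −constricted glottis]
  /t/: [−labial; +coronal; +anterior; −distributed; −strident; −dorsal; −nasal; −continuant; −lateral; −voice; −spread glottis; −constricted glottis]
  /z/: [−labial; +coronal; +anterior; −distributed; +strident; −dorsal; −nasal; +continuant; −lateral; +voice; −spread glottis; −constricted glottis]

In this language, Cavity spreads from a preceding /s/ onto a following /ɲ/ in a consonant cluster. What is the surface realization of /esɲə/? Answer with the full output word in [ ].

Cavity immediately or transitively dominates [labial], [round], [coronal], [anterior], [distributed], [strident], [high], [dorsal], [back], [nasal], [continuant], [lateral].
Spreading Cavity from /s/ onto /ɲ/ replaces those values with /s/'s: [−labial], [+coronal], [+anterior], [−distributed], [+strident], [−dorsal], [−nasal], [+continuant], [−lateral]. Features outside Cavity ([voice], [spread glottis], [constricted glottis]) stay as in /ɲ/.
Among the inventory, only /z/ has exactly this specification, giving the surface form [eszə].

[eszə]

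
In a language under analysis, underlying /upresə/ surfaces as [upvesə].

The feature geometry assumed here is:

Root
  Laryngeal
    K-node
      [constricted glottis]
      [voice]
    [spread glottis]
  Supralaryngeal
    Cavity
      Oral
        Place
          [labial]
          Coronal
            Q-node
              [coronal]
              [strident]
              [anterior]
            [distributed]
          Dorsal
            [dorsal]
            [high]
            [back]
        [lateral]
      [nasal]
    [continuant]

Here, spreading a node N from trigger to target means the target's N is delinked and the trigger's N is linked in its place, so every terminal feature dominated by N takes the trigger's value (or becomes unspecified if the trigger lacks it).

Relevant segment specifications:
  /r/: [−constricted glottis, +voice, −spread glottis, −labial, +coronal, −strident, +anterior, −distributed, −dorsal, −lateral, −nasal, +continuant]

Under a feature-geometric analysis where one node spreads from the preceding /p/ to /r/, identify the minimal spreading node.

Feature comparison: [labial], [coronal], [anterior], [distributed], [strident] differ between /r/ and [v]; the remaining terminals match.
Tracing each changed feature up the tree, the paths first meet at Place; any lower node misses at least one of them.
If Place spreads, every terminal under it takes /p/'s value, producing [v] as observed.
[voice], [continuant] stay as in /r/ although /p/ differs there, so no node dominating them spread; among the remaining candidates Place is the lowest that derives the output.

Place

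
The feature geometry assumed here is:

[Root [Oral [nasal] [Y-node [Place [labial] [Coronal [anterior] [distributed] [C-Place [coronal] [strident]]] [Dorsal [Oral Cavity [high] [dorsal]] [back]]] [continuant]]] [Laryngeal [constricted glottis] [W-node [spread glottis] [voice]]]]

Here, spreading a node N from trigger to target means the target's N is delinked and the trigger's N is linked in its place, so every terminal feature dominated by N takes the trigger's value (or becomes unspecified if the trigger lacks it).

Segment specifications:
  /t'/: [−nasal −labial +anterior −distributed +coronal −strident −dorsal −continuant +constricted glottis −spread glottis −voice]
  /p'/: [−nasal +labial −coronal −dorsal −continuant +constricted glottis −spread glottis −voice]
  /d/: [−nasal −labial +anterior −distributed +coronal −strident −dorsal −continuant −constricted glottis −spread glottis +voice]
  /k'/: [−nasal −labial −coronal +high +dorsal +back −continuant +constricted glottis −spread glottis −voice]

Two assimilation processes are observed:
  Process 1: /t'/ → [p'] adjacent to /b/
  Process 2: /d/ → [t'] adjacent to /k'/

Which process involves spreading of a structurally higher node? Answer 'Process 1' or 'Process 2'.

Process 1 alters [labial], [coronal], [anterior], [distributed], [strident]; the lowest common ancestor is Place (depth 3 from Root).
In Process 2, [voice], [constricted glottis] change, so the minimal spreading node is Laryngeal at depth 1.
Depth 1 < depth 3; Process 2 involves the structurally higher constituent Laryngeal.

Process 2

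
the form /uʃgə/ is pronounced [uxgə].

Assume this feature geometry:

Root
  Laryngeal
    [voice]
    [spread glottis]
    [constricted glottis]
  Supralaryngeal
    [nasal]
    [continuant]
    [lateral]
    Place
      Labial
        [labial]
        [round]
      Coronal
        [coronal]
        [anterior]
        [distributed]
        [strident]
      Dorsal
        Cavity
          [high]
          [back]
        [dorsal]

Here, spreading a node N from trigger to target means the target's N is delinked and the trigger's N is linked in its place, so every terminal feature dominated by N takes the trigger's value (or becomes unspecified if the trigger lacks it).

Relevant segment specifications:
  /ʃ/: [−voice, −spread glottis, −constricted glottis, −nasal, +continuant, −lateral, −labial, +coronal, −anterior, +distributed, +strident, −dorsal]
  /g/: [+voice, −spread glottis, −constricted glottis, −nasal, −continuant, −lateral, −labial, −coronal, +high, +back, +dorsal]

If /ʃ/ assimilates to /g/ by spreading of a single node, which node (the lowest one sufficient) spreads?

The alternation /ʃ/ → [x] changes [coronal], [anterior], [distributed], [strident], [dorsal], [high], [back] and nothing else.
These terminals are all dominated by Place, and no proper subconstituent of Place covers them all; Place is their lowest common ancestor.
Spreading Place from /g/ overwrites each of those terminals with /g/'s values, yielding exactly [x].
Since [continuant] is preserved even though /g/ disagrees there, no node above Place spread.

Place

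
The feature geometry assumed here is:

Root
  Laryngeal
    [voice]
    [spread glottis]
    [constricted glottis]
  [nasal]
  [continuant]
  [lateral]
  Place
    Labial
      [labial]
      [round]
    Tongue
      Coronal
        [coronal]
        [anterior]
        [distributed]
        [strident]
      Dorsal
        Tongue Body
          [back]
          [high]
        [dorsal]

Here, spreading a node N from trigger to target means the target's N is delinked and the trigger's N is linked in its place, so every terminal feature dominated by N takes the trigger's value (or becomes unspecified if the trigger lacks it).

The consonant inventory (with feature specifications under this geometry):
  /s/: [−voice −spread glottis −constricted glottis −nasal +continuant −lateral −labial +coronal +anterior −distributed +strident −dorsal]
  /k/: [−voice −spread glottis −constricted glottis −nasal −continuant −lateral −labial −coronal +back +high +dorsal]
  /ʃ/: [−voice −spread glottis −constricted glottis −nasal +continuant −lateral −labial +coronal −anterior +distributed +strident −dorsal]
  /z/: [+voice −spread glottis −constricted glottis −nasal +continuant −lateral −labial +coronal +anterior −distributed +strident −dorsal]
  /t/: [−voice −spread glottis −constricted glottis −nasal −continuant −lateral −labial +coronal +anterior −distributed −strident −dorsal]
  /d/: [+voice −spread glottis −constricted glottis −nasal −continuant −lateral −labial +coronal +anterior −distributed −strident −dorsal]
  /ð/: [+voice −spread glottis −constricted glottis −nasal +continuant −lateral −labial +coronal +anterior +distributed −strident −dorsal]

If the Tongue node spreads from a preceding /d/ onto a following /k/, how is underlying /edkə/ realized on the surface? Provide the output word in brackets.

[edtə]

Terminals under Tongue in this geometry: [coronal], [anterior], [distributed], [strident], [back], [high], [dorsal].
The target acquires /d/'s values for everything under Tongue — [+coronal], [+anterior], [−distributed], [−strident], [−dorsal] — while keeping its own [voice], [spread glottis], [constricted glottis], ….
The resulting bundle matches /t/ in the inventory; substituting it for /k/ gives [edtə].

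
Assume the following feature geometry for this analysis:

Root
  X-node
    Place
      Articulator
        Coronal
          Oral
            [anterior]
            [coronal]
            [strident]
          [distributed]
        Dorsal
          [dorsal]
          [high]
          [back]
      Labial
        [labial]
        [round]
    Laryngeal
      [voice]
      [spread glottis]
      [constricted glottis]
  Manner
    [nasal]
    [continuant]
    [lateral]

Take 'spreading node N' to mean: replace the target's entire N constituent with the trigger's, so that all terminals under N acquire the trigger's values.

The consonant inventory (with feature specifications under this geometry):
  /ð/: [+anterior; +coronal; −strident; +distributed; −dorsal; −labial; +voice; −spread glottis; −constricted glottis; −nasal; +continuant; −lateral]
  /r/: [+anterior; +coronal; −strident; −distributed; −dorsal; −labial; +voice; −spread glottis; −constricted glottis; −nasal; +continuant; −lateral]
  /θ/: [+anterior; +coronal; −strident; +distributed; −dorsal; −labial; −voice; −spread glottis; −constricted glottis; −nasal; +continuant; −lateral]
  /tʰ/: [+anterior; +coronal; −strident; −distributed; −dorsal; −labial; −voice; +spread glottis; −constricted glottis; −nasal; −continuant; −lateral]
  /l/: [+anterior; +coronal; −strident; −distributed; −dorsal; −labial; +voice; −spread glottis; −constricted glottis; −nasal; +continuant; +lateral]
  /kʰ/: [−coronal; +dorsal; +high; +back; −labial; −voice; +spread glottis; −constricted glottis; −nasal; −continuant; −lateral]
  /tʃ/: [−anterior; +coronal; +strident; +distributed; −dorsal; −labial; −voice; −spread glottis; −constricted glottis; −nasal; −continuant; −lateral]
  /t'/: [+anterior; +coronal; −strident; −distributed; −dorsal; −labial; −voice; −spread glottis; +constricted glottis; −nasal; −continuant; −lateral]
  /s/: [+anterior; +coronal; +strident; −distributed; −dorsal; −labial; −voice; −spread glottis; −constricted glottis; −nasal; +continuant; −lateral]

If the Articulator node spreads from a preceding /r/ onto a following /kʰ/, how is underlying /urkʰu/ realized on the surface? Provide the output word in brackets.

[urtʰu]

Terminals under Articulator in this geometry: [anterior], [coronal], [strident], [distributed], [dorsal], [high], [back].
The target acquires /r/'s values for everything under Articulator — [+anterior], [+coronal], [−strident], [−distributed], [−dorsal] — while keeping its own [labial], [voice], [spread glottis], ….
Among the inventory, only /tʰ/ has exactly this specification, giving the surface form [urtʰu].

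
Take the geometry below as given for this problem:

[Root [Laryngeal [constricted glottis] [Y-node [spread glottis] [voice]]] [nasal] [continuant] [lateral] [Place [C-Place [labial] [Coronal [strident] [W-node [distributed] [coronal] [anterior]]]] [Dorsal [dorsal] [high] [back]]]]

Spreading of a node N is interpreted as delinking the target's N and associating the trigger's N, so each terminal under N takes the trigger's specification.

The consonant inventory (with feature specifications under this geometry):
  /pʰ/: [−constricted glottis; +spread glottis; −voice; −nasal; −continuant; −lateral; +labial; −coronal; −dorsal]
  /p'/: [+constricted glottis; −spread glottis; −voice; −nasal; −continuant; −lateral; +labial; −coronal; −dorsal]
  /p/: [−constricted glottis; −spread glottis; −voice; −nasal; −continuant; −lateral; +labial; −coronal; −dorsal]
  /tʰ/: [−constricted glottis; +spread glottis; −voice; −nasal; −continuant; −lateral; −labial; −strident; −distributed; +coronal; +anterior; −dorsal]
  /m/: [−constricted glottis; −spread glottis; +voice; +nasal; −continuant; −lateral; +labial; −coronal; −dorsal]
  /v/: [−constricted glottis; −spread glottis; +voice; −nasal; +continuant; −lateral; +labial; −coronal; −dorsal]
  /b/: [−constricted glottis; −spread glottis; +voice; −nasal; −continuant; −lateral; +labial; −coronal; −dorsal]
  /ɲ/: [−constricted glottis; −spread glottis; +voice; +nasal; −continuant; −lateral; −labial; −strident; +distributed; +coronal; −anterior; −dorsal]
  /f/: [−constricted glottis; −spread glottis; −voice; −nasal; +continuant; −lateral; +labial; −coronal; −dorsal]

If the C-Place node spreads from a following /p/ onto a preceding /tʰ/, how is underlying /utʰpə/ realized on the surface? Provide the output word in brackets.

Terminals under C-Place in this geometry: [labial], [strident], [distributed], [coronal], [anterior].
The target acquires /p/'s values for everything under C-Place — [+labial], [−coronal] — while keeping its own [constricted glottis], [spread glottis], [voice], ….
This feature bundle is that of [pʰ], so /utʰpə/ surfaces as [upʰpə].

[upʰpə]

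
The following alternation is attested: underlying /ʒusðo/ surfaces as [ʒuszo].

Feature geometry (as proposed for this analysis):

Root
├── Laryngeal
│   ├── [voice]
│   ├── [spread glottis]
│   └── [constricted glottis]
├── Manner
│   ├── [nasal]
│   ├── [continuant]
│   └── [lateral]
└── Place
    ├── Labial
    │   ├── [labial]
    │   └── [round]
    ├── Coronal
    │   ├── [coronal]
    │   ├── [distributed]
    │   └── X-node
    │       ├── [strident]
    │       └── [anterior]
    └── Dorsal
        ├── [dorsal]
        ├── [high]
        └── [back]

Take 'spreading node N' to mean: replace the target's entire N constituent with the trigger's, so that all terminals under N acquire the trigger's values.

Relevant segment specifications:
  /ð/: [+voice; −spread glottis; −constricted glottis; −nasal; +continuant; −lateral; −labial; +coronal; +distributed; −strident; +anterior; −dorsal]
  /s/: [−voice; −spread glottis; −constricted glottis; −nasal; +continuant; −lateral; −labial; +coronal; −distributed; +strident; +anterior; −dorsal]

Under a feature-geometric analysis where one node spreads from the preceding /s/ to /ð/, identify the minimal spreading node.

Coronal

Feature comparison: [distributed], [strident] differ between /ð/ and [z]; the remaining terminals match.
In this geometry the lowest node dominating all of them is Coronal: every daughter of Coronal dominates only a proper subset, so no lower node suffices.
Delinking /ð/'s Coronal and associating /s/'s Coronal gives precisely the feature bundle of [z].
[voice] stays as in /ð/ although /s/ differs there, so no node dominating it spread; among the remaining candidates Coronal is the lowest that derives the output.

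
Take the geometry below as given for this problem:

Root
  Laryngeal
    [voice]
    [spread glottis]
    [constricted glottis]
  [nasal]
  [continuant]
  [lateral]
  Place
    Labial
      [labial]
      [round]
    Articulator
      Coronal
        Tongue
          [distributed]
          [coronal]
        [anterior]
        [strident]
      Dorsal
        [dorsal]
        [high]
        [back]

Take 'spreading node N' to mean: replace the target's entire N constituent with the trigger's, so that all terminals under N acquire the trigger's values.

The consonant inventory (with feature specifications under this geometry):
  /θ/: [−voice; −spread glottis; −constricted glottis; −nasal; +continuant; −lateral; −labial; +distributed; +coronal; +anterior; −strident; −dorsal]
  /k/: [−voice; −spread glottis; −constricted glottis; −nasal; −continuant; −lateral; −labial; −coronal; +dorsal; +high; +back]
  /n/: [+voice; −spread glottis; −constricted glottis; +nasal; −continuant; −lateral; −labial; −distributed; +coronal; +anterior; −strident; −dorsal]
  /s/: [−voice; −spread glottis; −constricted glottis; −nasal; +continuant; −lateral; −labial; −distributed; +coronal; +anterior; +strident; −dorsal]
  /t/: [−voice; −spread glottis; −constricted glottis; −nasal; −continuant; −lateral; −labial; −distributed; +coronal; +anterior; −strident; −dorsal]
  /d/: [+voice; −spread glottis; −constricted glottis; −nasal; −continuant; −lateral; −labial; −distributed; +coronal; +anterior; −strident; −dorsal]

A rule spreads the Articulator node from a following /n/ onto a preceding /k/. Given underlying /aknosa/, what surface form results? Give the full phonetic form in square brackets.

[atnosa]

Terminals under Articulator in this geometry: [distributed], [coronal], [anterior], [strident], [dorsal], [high], [back].
Spreading Articulator from /n/ onto /k/ replaces those values with /n/'s: [−distributed], [+coronal], [+anterior], [−strident], [−dorsal]. Features outside Articulator ([voice], [spread glottis], [constricted glottis], …) stay as in /k/.
Among the inventory, only /t/ has exactly this specification, giving the surface form [atnosa].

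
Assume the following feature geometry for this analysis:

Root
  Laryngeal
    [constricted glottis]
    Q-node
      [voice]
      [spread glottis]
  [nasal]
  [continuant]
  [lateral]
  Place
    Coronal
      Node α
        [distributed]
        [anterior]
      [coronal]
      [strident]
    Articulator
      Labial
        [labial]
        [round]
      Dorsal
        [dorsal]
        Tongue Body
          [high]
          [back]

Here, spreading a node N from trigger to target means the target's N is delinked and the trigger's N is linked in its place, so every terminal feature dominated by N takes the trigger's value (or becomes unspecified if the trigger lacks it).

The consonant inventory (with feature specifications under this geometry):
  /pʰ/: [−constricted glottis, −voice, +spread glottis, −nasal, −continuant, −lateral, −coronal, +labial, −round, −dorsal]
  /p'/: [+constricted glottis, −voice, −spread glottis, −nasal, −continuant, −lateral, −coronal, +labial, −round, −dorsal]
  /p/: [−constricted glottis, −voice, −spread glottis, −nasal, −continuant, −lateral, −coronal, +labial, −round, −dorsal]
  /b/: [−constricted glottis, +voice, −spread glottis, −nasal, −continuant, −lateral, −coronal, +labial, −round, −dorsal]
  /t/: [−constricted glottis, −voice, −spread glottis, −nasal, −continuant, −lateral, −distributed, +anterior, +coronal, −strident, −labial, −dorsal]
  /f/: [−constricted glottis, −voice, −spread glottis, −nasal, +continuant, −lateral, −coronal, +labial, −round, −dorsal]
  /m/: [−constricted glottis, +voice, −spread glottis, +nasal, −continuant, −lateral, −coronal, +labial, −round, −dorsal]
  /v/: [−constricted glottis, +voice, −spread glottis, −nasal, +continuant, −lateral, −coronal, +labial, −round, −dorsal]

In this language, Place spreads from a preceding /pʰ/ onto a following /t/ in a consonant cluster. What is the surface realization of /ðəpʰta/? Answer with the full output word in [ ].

[ðəpʰpa]

Terminals under Place in this geometry: [distributed], [anterior], [coronal], [strident], [labial], [round], [dorsal], [high], [back].
After delinking /t/'s Place and linking /pʰ/'s, the affected terminals become [−coronal], [+labial], [−round], [−dorsal]; [constricted glottis], [voice], [spread glottis], … (outside Place) are retained from /t/.
Among the inventory, only /p/ has exactly this specification, giving the surface form [ðəpʰpa].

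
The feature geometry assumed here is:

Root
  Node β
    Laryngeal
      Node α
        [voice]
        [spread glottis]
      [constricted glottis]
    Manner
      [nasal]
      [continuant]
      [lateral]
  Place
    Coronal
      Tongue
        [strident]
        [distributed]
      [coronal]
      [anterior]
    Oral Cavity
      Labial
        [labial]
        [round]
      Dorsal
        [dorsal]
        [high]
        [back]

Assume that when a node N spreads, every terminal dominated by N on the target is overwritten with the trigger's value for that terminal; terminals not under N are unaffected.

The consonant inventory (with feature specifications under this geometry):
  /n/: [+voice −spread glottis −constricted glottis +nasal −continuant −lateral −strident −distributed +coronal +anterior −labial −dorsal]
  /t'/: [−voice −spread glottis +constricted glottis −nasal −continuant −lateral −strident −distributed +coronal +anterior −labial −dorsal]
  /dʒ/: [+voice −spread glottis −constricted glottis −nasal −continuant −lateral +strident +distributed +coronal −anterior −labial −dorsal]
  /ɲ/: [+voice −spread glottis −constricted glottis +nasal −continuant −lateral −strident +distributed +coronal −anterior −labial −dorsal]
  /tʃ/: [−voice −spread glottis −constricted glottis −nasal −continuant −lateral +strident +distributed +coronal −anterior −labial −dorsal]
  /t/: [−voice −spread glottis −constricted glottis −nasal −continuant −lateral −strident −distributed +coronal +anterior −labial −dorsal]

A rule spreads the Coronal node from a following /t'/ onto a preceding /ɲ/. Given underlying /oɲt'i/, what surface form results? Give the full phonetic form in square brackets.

Coronal immediately or transitively dominates [strident], [distributed], [coronal], [anterior].
Spreading Coronal from /t'/ onto /ɲ/ replaces those values with /t'/'s: [−strident], [−distributed], [+coronal], [+anterior]. Features outside Coronal ([voice], [spread glottis], [constricted glottis], …) stay as in /ɲ/.
The resulting bundle matches /n/ in the inventory; substituting it for /ɲ/ gives [ont'i].

[ont'i]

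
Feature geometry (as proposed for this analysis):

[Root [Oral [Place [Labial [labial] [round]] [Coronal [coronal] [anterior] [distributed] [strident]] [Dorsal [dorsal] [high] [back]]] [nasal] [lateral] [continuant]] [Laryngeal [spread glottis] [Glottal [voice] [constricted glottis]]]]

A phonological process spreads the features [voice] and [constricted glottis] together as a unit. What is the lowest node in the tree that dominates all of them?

[voice] is immediately dominated by Glottal.
[constricted glottis] is immediately dominated by Glottal.
The listed terminals split across distinct daughters of Glottal, so Glottal itself is the smallest node containing them all.

Glottal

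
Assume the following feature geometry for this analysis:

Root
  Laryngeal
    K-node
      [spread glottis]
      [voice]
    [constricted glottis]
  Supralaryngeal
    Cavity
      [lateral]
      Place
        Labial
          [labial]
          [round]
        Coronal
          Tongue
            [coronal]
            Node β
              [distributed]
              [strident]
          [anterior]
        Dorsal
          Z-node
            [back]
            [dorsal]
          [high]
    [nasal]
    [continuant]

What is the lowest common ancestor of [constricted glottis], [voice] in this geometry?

Laryngeal

[constricted glottis]: Root > Laryngeal > [constricted glottis].
[voice]: Root > Laryngeal > K-node > [voice].
The lowest node appearing on every path is Laryngeal; each proper daughter of Laryngeal fails to dominate at least one of the listed features.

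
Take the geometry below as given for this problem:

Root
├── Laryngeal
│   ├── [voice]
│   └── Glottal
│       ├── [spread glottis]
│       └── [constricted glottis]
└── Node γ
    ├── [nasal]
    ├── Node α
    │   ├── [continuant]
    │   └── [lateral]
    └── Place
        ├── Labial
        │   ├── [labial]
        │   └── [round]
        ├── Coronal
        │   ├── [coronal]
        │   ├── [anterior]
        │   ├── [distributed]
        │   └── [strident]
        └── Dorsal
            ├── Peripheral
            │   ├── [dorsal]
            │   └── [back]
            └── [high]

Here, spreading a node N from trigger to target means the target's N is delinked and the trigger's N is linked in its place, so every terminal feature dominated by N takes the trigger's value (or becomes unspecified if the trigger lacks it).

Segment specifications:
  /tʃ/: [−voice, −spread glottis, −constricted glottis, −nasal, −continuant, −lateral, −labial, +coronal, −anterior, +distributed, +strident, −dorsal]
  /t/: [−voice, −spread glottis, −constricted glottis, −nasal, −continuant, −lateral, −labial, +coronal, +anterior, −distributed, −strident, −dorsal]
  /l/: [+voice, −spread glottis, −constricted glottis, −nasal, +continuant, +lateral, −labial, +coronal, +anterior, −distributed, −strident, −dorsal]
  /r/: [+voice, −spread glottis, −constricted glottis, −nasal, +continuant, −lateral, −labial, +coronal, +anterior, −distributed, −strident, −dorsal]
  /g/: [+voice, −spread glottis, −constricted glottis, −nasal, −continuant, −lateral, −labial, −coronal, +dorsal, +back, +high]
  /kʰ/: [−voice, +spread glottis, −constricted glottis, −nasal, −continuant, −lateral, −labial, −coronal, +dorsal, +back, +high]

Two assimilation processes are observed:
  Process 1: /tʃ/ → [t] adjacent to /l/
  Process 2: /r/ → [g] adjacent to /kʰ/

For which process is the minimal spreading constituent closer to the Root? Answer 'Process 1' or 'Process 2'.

Process 2

In Process 1, [anterior], [distributed], [strident] change, so the minimal spreading node is Coronal at depth 3.
Process 2: the features that change are [continuant], [coronal], [anterior], [distributed], [strident], [dorsal], [high], [back]; the minimal node is Node γ (depth 1).
Node γ (depth 1) sits above Coronal (depth 3), making Process 2 the one with the higher spreading node.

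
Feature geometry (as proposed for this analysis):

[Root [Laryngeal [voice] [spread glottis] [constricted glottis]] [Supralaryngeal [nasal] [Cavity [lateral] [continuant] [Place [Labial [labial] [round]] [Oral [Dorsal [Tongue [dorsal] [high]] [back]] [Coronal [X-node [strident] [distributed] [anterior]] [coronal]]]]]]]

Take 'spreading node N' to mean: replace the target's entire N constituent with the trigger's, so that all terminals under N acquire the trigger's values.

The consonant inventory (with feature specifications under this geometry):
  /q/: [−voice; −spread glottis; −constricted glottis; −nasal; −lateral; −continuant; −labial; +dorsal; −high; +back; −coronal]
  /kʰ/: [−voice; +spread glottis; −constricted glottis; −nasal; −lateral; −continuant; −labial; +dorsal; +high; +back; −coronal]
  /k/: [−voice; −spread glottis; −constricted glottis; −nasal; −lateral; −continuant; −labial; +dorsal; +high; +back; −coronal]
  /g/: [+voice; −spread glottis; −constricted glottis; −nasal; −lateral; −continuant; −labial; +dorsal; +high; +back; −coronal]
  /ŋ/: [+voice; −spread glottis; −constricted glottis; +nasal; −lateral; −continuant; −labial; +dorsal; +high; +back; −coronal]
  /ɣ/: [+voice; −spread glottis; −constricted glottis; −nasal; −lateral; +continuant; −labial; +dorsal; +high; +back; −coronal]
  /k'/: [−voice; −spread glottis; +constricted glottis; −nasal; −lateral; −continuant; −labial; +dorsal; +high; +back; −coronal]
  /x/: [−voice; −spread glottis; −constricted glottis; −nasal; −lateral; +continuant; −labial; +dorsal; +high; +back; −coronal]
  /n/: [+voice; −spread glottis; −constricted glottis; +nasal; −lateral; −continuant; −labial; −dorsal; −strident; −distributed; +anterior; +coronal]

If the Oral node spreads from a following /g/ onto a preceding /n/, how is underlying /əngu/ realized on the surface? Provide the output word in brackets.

Terminals under Oral in this geometry: [dorsal], [high], [back], [strident], [distributed], [anterior], [coronal].
The target acquires /g/'s values for everything under Oral — [+dorsal], [+high], [+back], [−coronal] — while keeping its own [voice], [spread glottis], [constricted glottis], ….
Among the inventory, only /ŋ/ has exactly this specification, giving the surface form [əŋgu].

[əŋgu]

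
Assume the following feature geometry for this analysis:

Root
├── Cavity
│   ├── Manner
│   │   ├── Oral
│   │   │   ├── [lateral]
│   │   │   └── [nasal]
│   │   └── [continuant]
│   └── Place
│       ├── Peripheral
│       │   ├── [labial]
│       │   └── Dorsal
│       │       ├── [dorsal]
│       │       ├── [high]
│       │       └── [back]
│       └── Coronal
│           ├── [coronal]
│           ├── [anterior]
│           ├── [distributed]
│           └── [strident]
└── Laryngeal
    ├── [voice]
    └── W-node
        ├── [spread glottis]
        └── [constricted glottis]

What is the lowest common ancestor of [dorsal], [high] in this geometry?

Dorsal

[dorsal]: Root / Cavity / Place / Peripheral / Dorsal / [dorsal].
[high]: Root / Cavity / Place / Peripheral / Dorsal / [high].
The lowest node appearing on every path is Dorsal; each proper daughter of Dorsal fails to dominate at least one of the listed features.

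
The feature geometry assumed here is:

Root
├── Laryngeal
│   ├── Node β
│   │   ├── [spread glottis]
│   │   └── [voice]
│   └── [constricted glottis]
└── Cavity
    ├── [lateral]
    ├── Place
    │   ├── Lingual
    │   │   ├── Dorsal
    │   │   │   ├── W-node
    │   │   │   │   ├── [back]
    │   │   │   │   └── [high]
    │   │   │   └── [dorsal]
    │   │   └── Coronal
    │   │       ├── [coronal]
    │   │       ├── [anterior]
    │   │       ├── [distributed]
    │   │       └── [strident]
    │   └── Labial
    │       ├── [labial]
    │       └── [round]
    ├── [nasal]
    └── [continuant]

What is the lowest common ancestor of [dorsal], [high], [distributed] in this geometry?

[dorsal] is immediately dominated by Dorsal.
[high] is immediately dominated by W-node.
[distributed] is immediately dominated by Coronal.
Lingual is the lowest common ancestor — every listed feature sits under it, and no single subconstituent of Lingual covers them all.

Lingual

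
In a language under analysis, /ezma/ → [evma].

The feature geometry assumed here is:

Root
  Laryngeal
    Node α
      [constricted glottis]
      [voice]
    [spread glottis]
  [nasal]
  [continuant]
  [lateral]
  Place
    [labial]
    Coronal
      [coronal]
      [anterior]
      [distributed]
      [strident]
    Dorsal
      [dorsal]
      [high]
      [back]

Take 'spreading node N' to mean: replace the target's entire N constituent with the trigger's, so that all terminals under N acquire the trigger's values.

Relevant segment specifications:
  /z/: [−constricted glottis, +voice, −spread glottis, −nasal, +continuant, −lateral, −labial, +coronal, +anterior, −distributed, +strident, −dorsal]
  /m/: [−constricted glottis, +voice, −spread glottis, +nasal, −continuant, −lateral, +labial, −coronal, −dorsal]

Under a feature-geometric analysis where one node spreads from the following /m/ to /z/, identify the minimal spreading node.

Feature comparison: [labial], [coronal], [anterior], [distributed], [strident] differ between /z/ and [v]; the remaining terminals match.
These terminals are all dominated by Place, and no proper subconstituent of Place covers them all; Place is their lowest common ancestor.
Spreading Place from /m/ overwrites each of those terminals with /m/'s values, yielding exactly [v].
Had Root spread, [nasal], [continuant] would have taken /m/'s values; they stay as in /z/, confirming the spreading constituent is exactly Place.

Place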